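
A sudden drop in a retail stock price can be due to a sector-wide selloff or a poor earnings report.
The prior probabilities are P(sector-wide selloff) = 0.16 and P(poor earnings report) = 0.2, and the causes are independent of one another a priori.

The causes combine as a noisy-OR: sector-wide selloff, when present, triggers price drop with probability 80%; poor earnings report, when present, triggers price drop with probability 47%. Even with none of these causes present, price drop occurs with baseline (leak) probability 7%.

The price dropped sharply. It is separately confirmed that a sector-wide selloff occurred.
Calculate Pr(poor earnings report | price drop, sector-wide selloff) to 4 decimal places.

Pr(poor earnings report | price drop, sector-wide selloff) ≈ 0.2168

Under noisy-OR, P(price drop | causes) = 1 − (1−0.07)·∏(1−qᵢ) over the active causes.
For the numerator, keep only poor earnings report=true terms: 0.90142×0.2 = 0.180284
The normalizing constant is 0.814×0.8 + 0.90142×0.2 = 0.831484
Posterior = 0.180284 / 0.831484 ≈ 0.2168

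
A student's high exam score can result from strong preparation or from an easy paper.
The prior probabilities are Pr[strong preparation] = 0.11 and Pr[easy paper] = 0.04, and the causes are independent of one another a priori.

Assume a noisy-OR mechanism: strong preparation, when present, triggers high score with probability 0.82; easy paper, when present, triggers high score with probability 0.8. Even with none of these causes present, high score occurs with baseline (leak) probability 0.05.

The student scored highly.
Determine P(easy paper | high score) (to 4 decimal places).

P(easy paper | high score) ≈ 0.2025

Under noisy-OR, P(high score | causes) = 1 − (1−0.05)·∏(1−qᵢ) over the active causes.
Sum P(high score|·) weighted by the priors over the 4 (strong preparation, easy paper) configurations:
  P(high score) = 0.05*0.89*0.96 + 0.81*0.89*0.04 + 0.829*0.11*0.96 + 0.9658*0.11*0.04
        = 0.042720 + 0.028836 + 0.087542 + 0.004250 = 0.163348
The terms with easy paper present sum to 0.033086, so
  P(easy paper | high score) = 0.033086 / 0.163348 ≈ 0.2025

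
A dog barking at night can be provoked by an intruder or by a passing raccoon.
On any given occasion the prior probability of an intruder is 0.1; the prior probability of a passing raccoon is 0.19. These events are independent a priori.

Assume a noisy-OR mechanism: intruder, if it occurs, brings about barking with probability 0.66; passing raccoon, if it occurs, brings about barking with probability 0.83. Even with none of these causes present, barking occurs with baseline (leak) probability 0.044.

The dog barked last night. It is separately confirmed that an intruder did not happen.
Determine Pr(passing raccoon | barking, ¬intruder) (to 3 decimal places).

Under noisy-OR, P(barking | causes) = 1 − (1−0.044)·∏(1−qᵢ) over the active causes.
P(barking | ¬intruder) = 0.044×0.81 + 0.83748×0.19 = 0.035640 + 0.159121 = 0.194761
Of this, 0.159121 comes from 0.83748×0.19 (the passing raccoon=true cases).
So P(passing raccoon | barking, ¬intruder) = 0.159121/0.194761 ≈ 0.817.

Pr(passing raccoon | barking, ¬intruder) ≈ 0.817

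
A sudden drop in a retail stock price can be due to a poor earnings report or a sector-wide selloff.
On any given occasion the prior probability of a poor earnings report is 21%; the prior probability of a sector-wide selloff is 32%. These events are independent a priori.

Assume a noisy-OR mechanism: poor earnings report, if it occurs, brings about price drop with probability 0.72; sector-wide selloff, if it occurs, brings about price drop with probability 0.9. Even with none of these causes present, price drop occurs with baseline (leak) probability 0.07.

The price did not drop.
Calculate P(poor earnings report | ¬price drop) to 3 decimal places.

Under noisy-OR, P(price drop | causes) = 1 − (1−0.07)·∏(1−qᵢ) over the active causes.
P(¬price drop) = 0.93*0.79*0.68 + 0.093*0.79*0.32 + 0.2604*0.21*0.68 + 0.02604*0.21*0.32 = 0.499596 + 0.023510 + 0.037185 + 0.001750 = 0.562041
The poor earnings report-present share is 0.037185 + 0.001750 = 0.038935.
P(poor earnings report | ¬price drop) = 0.038935 / 0.562041 ≈ 0.069

P(poor earnings report | ¬price drop) ≈ 0.069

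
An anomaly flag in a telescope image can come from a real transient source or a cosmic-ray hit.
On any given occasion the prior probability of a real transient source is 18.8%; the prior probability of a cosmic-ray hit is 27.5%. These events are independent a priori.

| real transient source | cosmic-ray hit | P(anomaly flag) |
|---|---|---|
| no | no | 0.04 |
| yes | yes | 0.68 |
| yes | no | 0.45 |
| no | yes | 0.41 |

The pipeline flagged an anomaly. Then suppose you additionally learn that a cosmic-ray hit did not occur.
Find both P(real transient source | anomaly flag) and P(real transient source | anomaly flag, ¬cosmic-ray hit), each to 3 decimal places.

By total probability over the 4 (real transient source, cosmic-ray hit) configurations:
  P(anomaly flag) = 0.04·0.812·0.725 + 0.41·0.812·0.275 + 0.45·0.188·0.725 + 0.68·0.188·0.275
        = 0.023548 + 0.091553 + 0.061335 + 0.035156 = 0.211592
The terms with real transient source present sum to 0.096491, so
  P(real transient source | anomaly flag) = 0.096491 / 0.211592 ≈ 0.456

With the extra evidence:
Enumerate both values of real transient source and weight by the priors:
  P(anomaly flag | ¬cosmic-ray hit) = 0.04*0.812 + 0.45*0.188
        = 0.032480 + 0.084600 = 0.117080
Configurations with real transient source contribute 0.084600, so
  P(real transient source | anomaly flag, ¬cosmic-ray hit) = 0.084600 / 0.117080 ≈ 0.723

P(real transient source | anomaly flag) ≈ 0.456; P(real transient source | anomaly flag, ¬cosmic-ray hit) ≈ 0.723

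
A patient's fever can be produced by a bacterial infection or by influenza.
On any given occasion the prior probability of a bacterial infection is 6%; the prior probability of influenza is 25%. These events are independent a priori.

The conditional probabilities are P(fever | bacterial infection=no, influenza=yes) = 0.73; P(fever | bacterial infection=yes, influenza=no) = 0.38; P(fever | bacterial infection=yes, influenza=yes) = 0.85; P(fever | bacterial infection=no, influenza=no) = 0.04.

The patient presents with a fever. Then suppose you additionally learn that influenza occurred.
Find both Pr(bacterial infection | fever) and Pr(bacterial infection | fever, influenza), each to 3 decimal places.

Pr(bacterial infection | fever) ≈ 0.130; Pr(bacterial infection | fever, influenza) ≈ 0.069

P(fever) = 0.04*0.94*0.75 + 0.73*0.94*0.25 + 0.38*0.06*0.75 + 0.85*0.06*0.25 = 0.028200 + 0.171550 + 0.017100 + 0.012750 = 0.229600
Restricting to configurations with bacterial infection present: 0.017100 + 0.012750 = 0.029850.
P(bacterial infection | fever) = 0.029850 / 0.229600 ≈ 0.130

Now condition on the additional information:
By total probability over both values of bacterial infection:
  P(fever | influenza) = 0.73·0.94 + 0.85·0.06
        = 0.686200 + 0.051000 = 0.737200
The terms with bacterial infection present sum to 0.051000, so
  P(bacterial infection | fever, influenza) = 0.051000 / 0.737200 ≈ 0.069
The drop from 0.130 to 0.069 is the explaining-away (discounting) effect.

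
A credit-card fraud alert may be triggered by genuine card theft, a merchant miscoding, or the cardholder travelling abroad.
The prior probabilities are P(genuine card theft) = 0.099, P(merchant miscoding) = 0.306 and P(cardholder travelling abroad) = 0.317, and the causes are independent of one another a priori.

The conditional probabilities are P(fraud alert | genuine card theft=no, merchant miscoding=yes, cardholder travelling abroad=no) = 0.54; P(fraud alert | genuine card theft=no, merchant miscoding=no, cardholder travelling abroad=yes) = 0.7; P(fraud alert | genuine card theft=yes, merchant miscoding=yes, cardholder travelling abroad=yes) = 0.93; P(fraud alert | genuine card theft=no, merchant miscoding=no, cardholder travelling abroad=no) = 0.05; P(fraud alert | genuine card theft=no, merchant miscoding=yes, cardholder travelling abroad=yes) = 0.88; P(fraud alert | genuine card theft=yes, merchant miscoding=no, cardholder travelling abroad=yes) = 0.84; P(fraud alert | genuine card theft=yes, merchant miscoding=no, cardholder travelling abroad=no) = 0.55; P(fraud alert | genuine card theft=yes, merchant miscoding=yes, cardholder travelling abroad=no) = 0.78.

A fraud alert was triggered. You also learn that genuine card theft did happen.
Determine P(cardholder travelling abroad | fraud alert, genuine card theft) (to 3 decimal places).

Enumerate the 4 (merchant miscoding, cardholder travelling abroad) configurations and weight by the priors:
  P(fraud alert | genuine card theft) = 0.55·0.694·0.683 + 0.84·0.694·0.317 + 0.78·0.306·0.683 + 0.93·0.306·0.317
        = 0.260701 + 0.184798 + 0.163018 + 0.090212 = 0.698729
Keeping only the cardholder travelling abroad-present terms gives 0.275010, so
  P(cardholder travelling abroad | fraud alert, genuine card theft) = 0.275010 / 0.698729 ≈ 0.394

P(cardholder travelling abroad | fraud alert, genuine card theft) ≈ 0.394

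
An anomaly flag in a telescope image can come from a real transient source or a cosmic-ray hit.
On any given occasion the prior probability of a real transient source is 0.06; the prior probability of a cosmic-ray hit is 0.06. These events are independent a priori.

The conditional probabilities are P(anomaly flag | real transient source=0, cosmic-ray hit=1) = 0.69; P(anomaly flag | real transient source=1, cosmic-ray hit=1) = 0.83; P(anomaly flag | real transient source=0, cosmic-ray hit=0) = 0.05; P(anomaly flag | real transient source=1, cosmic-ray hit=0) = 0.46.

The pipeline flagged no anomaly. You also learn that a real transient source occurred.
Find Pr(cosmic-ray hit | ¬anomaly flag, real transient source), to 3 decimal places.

Pr(cosmic-ray hit | ¬anomaly flag, real transient source) ≈ 0.020

For the numerator, keep only cosmic-ray hit=true terms: 0.17·0.06 = 0.010200
Normalizer over all consistent configurations: 0.54·0.94 + 0.17·0.06 = 0.517800
Posterior = 0.010200 / 0.517800 ≈ 0.020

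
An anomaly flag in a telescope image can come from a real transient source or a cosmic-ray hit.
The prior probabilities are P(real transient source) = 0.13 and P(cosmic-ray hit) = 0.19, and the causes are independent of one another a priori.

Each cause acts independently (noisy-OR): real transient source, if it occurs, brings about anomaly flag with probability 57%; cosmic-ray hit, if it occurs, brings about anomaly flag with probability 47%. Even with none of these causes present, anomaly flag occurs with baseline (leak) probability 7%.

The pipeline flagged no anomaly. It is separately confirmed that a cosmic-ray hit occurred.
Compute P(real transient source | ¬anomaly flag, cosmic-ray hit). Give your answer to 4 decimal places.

Under noisy-OR, P(anomaly flag | causes) = 1 − (1−0.07)·∏(1−qᵢ) over the active causes.
Sum P(¬anomaly flag|·) weighted by the priors over both values of real transient source:
  P(¬anomaly flag | cosmic-ray hit) = 0.4929×0.87 + 0.211947×0.13
        = 0.428823 + 0.027553 = 0.456376
Keeping only the real transient source-present terms gives 0.027553, so
  P(real transient source | ¬anomaly flag, cosmic-ray hit) = 0.027553 / 0.456376 ≈ 0.0604

P(real transient source | ¬anomaly flag, cosmic-ray hit) ≈ 0.0604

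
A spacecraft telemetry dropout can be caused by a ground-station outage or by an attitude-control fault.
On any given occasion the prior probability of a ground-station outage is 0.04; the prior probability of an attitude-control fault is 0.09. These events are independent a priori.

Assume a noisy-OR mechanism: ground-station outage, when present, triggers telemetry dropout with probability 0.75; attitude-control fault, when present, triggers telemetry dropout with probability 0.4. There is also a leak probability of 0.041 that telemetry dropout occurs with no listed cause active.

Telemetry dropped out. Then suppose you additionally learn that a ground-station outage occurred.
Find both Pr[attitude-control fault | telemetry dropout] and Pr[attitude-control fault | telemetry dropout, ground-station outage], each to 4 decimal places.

Pr[attitude-control fault | telemetry dropout] ≈ 0.3851; Pr[attitude-control fault | telemetry dropout, ground-station outage] ≈ 0.1002

Under noisy-OR, P(telemetry dropout | causes) = 1 − (1−0.041)·∏(1−qᵢ) over the active causes.
Weight on attitude-control fault=true, given the evidence: 0.036685 + 0.003082 = 0.039767
Denominator P(telemetry dropout): 0.041·0.96·0.91 + 0.4246·0.96·0.09 + 0.76025·0.04·0.91 + 0.85615·0.04·0.09 = 0.103258
P(attitude-control fault | telemetry dropout) = 0.039767/0.103258 ≈ 0.3851

Now condition on the additional information:
By total probability over both values of attitude-control fault:
  P(telemetry dropout | ground-station outage) = 0.76025*0.91 + 0.85615*0.09
        = 0.691828 + 0.077053 = 0.768881
Configurations with attitude-control fault contribute 0.077053, so
  P(attitude-control fault | telemetry dropout, ground-station outage) = 0.077053 / 0.768881 ≈ 0.1002
This is intercausal reasoning (explaining away): once ground-station outage accounts for the telemetry dropout, attitude-control fault becomes less likely.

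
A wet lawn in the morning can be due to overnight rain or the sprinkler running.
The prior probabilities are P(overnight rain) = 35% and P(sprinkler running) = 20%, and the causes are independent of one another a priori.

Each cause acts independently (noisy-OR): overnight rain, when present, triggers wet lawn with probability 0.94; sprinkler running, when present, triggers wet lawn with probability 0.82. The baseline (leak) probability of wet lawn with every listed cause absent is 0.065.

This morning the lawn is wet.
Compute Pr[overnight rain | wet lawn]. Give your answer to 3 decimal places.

Pr[overnight rain | wet lawn] ≈ 0.702

Under noisy-OR, P(wet lawn | causes) = 1 − (1−0.065)·∏(1−qᵢ) over the active causes.
Sum P(wet lawn|·) weighted by the priors over the 4 (overnight rain, sprinkler running) configurations:
  P(wet lawn) = 0.065·0.65·0.8 + 0.8317·0.65·0.2 + 0.9439·0.35·0.8 + 0.989902·0.35·0.2
        = 0.033800 + 0.108121 + 0.264292 + 0.069293 = 0.475506
Keeping only the overnight rain-present terms gives 0.333585, so
  P(overnight rain | wet lawn) = 0.333585 / 0.475506 ≈ 0.702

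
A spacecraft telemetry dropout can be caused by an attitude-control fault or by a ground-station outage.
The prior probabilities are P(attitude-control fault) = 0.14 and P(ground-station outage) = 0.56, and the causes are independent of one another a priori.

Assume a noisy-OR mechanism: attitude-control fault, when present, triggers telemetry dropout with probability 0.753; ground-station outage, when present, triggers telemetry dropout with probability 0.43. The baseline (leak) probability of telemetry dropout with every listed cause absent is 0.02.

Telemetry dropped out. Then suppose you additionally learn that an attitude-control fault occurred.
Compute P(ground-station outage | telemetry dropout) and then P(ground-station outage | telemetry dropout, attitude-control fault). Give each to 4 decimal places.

Under noisy-OR, P(telemetry dropout | causes) = 1 − (1−0.02)·∏(1−qᵢ) over the active causes.
By total probability over the 4 (attitude-control fault, ground-station outage) configurations:
  P(telemetry dropout) = 0.02×0.86×0.44 + 0.4414×0.86×0.56 + 0.75794×0.14×0.44 + 0.862026×0.14×0.56
        = 0.007568 + 0.212578 + 0.046689 + 0.067583 = 0.334418
Configurations with ground-station outage contribute 0.280161, so
  P(ground-station outage | telemetry dropout) = 0.280161 / 0.334418 ≈ 0.8378

Now condition on the additional information:
For the numerator, keep only ground-station outage=true terms: 0.862026×0.56 = 0.482735
Normalizer over all consistent configurations: 0.75794×0.44 + 0.862026×0.56 = 0.816229
Posterior = 0.482735 / 0.816229 ≈ 0.5914

P(ground-station outage | telemetry dropout) ≈ 0.8378; P(ground-station outage | telemetry dropout, attitude-control fault) ≈ 0.5914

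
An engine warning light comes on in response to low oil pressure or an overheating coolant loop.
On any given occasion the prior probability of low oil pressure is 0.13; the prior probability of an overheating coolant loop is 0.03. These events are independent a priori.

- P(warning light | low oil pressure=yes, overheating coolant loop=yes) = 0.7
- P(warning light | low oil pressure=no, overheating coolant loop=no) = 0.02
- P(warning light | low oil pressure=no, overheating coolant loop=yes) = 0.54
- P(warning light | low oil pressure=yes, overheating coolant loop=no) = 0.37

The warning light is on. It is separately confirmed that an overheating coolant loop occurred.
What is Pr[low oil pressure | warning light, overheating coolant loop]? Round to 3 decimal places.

Enumerate both values of low oil pressure and weight by the priors:
  P(warning light | overheating coolant loop) = 0.54·0.87 + 0.7·0.13
        = 0.469800 + 0.091000 = 0.560800
The terms with low oil pressure present sum to 0.091000, so
  P(low oil pressure | warning light, overheating coolant loop) = 0.091000 / 0.560800 ≈ 0.162

Pr[low oil pressure | warning light, overheating coolant loop] ≈ 0.162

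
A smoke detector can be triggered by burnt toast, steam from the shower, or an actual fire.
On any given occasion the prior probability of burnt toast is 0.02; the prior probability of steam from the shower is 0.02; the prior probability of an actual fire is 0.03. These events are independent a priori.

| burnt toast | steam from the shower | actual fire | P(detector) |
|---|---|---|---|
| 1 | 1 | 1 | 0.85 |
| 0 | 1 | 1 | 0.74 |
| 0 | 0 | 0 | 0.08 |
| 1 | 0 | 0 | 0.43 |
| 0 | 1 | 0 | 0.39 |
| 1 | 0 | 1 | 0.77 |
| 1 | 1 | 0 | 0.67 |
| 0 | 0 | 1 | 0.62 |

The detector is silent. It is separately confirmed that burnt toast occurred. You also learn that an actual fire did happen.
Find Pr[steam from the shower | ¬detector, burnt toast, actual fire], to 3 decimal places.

Numerator (weight on configurations with steam from the shower): 0.15*0.02 = 0.003000
Normalizer over all consistent configurations: 0.23*0.98 + 0.15*0.02 = 0.228400
Posterior = 0.003000 / 0.228400 ≈ 0.013

Pr[steam from the shower | ¬detector, burnt toast, actual fire] ≈ 0.013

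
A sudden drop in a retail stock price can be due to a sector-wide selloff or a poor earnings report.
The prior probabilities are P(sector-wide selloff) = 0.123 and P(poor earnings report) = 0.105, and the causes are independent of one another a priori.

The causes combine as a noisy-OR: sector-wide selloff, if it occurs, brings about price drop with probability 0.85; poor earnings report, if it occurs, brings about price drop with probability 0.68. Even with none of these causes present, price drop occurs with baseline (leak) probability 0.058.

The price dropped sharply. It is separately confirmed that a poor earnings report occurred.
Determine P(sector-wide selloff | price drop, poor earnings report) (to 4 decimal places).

P(sector-wide selloff | price drop, poor earnings report) ≈ 0.1609

Under noisy-OR, P(price drop | causes) = 1 − (1−0.058)·∏(1−qᵢ) over the active causes.
Weight on sector-wide selloff=true, given the evidence: 0.954784*0.123 = 0.117438
Normalizer over all consistent configurations: 0.69856*0.877 + 0.954784*0.123 = 0.730075
P(sector-wide selloff | price drop, poor earnings report) = 0.117438/0.730075 ≈ 0.1609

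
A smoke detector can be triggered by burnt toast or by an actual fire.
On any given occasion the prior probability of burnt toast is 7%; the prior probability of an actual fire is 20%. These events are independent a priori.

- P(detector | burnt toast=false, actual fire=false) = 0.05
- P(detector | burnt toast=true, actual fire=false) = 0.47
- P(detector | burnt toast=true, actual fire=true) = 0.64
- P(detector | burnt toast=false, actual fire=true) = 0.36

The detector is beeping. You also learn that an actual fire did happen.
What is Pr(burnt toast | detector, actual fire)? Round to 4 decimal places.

P(detector | actual fire) = 0.36*0.93 + 0.64*0.07 = 0.334800 + 0.044800 = 0.379600
The burnt toast-present share is 0.64*0.07 = 0.044800.
So P(burnt toast | detector, actual fire) = 0.044800/0.379600 ≈ 0.1180.

Pr(burnt toast | detector, actual fire) ≈ 0.1180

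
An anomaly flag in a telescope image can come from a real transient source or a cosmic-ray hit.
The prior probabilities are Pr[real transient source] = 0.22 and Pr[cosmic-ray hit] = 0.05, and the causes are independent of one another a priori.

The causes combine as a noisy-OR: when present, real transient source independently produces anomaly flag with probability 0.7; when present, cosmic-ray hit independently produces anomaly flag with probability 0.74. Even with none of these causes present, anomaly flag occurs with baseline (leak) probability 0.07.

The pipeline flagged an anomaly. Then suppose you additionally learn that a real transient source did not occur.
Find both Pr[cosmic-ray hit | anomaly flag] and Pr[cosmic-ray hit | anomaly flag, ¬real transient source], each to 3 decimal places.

Under noisy-OR, P(anomaly flag | causes) = 1 − (1−0.07)·∏(1−qᵢ) over the active causes.
P(anomaly flag) = 0.07·0.78·0.95 + 0.7582·0.78·0.05 + 0.721·0.22·0.95 + 0.92746·0.22·0.05 = 0.051870 + 0.029570 + 0.150689 + 0.010202 = 0.242331
The cosmic-ray hit-present share is 0.029570 + 0.010202 = 0.039772.
P(cosmic-ray hit | anomaly flag) = 0.039772 / 0.242331 ≈ 0.164

Now condition on the additional information:
Numerator (weight on configurations with cosmic-ray hit): 0.7582×0.05 = 0.037910
The normalizing constant is 0.07×0.95 + 0.7582×0.05 = 0.104410
P(cosmic-ray hit | anomaly flag, ¬real transient source) = 0.037910/0.104410 ≈ 0.363
With real transient source excluded, cosmic-ray hit must carry more of the explanatory weight for the anomaly flag.

Pr[cosmic-ray hit | anomaly flag] ≈ 0.164; Pr[cosmic-ray hit | anomaly flag, ¬real transient source] ≈ 0.363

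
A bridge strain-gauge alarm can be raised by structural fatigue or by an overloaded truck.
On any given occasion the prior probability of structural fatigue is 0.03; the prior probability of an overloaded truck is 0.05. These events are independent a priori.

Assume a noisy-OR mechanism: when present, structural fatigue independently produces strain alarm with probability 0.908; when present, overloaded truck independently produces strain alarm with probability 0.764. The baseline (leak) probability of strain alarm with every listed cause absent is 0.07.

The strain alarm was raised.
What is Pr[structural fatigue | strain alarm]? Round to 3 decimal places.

Pr[structural fatigue | strain alarm] ≈ 0.212

Under noisy-OR, P(strain alarm | causes) = 1 − (1−0.07)·∏(1−qᵢ) over the active causes.
Weight on structural fatigue=true, given the evidence: 0.026062 + 0.001470 = 0.027532
The normalizing constant is 0.07*0.97*0.95 + 0.78052*0.97*0.05 + 0.91444*0.03*0.95 + 0.979808*0.03*0.05 = 0.129892
P(structural fatigue | strain alarm) = 0.027532/0.129892 ≈ 0.212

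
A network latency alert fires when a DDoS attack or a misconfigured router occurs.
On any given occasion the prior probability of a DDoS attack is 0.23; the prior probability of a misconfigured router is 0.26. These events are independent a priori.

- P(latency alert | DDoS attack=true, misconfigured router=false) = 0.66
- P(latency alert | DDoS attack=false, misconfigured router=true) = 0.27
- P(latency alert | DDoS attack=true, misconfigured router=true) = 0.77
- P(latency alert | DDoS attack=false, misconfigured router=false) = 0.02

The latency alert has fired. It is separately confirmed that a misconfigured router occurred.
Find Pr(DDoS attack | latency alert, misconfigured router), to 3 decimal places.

Weight on DDoS attack=true, given the evidence: 0.77·0.23 = 0.177100
The normalizing constant is 0.27·0.77 + 0.77·0.23 = 0.385000
P(DDoS attack | latency alert, misconfigured router) = 0.177100/0.385000 ≈ 0.460

Pr(DDoS attack | latency alert, misconfigured router) ≈ 0.460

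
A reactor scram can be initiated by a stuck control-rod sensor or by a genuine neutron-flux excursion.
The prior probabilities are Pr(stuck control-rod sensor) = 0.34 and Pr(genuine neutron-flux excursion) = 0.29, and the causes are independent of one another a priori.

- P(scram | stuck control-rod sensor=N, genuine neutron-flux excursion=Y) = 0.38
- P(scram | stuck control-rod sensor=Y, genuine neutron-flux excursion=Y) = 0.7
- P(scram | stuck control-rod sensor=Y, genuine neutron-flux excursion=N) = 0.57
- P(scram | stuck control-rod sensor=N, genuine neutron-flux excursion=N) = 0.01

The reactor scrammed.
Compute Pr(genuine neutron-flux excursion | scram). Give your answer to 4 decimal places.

Enumerate the 4 (stuck control-rod sensor, genuine neutron-flux excursion) configurations and weight by the priors:
  P(scram) = 0.01×0.66×0.71 + 0.38×0.66×0.29 + 0.57×0.34×0.71 + 0.7×0.34×0.29
        = 0.004686 + 0.072732 + 0.137598 + 0.069020 = 0.284036
Configurations with genuine neutron-flux excursion contribute 0.141752, so
  P(genuine neutron-flux excursion | scram) = 0.141752 / 0.284036 ≈ 0.4991

Pr(genuine neutron-flux excursion | scram) ≈ 0.4991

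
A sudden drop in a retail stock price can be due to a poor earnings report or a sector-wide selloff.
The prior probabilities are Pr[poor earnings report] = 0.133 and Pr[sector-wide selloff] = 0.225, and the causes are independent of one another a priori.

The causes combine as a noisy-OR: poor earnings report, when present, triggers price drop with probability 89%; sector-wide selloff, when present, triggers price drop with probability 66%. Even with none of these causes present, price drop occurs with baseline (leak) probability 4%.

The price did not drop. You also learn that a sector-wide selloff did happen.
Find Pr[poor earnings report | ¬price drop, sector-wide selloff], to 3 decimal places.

Under noisy-OR, P(price drop | causes) = 1 − (1−0.04)·∏(1−qᵢ) over the active causes.
Sum P(¬price drop|·) weighted by the priors over both values of poor earnings report:
  P(¬price drop | sector-wide selloff) = 0.3264×0.867 + 0.035904×0.133
        = 0.282989 + 0.004775 = 0.287764
Configurations with poor earnings report contribute 0.004775, so
  P(poor earnings report | ¬price drop, sector-wide selloff) = 0.004775 / 0.287764 ≈ 0.017

Pr[poor earnings report | ¬price drop, sector-wide selloff] ≈ 0.017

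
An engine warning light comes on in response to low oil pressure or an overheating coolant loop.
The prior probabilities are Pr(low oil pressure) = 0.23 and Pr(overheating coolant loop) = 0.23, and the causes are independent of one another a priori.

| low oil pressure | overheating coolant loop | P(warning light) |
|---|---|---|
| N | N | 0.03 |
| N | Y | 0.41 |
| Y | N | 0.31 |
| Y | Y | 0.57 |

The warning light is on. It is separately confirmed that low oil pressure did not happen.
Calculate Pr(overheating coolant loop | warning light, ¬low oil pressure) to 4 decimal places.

Pr(overheating coolant loop | warning light, ¬low oil pressure) ≈ 0.8032

P(warning light | ¬low oil pressure) = 0.03*0.77 + 0.41*0.23 = 0.023100 + 0.094300 = 0.117400
Of this, 0.094300 comes from 0.41*0.23 (the overheating coolant loop=true cases).
So P(overheating coolant loop | warning light, ¬low oil pressure) = 0.094300/0.117400 ≈ 0.8032.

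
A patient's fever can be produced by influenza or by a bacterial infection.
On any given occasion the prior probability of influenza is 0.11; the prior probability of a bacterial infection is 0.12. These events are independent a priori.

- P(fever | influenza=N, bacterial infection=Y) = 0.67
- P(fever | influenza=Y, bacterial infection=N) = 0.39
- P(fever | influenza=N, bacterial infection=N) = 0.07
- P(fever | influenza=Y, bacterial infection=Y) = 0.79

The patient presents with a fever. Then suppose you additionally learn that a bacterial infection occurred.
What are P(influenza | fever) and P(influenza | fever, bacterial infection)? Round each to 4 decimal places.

P(influenza | fever) ≈ 0.2760; P(influenza | fever, bacterial infection) ≈ 0.1272

By total probability over the 4 (influenza, bacterial infection) configurations:
  P(fever) = 0.07*0.89*0.88 + 0.67*0.89*0.12 + 0.39*0.11*0.88 + 0.79*0.11*0.12
        = 0.054824 + 0.071556 + 0.037752 + 0.010428 = 0.174560
The terms with influenza present sum to 0.048180, so
  P(influenza | fever) = 0.048180 / 0.174560 ≈ 0.2760

Now also conditioning on bacterial infection=true:
Weight on influenza=true, given the evidence: 0.79*0.11 = 0.086900
The normalizing constant is 0.67*0.89 + 0.79*0.11 = 0.683200
P(influenza | fever, bacterial infection) = 0.086900/0.683200 ≈ 0.1272
— bacterial infection explains away the evidence for influenza.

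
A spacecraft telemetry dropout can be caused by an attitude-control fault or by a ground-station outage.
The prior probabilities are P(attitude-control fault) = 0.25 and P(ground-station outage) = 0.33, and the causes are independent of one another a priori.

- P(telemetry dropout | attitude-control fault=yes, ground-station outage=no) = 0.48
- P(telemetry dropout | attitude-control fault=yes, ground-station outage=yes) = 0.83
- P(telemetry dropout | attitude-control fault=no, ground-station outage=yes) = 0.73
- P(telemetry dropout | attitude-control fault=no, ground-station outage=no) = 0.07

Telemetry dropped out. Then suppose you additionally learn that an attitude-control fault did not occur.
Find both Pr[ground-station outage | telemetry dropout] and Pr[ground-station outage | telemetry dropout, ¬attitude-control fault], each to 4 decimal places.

Pr[ground-station outage | telemetry dropout] ≈ 0.6831; Pr[ground-station outage | telemetry dropout, ¬attitude-control fault] ≈ 0.8370

Numerator (weight on configurations with ground-station outage): 0.180675 + 0.068475 = 0.249150
The normalizing constant is 0.07×0.75×0.67 + 0.73×0.75×0.33 + 0.48×0.25×0.67 + 0.83×0.25×0.33 = 0.364725
Posterior = 0.249150 / 0.364725 ≈ 0.6831

Now condition on the additional information:
Sum P(telemetry dropout|·) weighted by the priors over both values of ground-station outage:
  P(telemetry dropout | ¬attitude-control fault) = 0.07×0.67 + 0.73×0.33
        = 0.046900 + 0.240900 = 0.287800
The terms with ground-station outage present sum to 0.240900, so
  P(ground-station outage | telemetry dropout, ¬attitude-control fault) = 0.240900 / 0.287800 ≈ 0.8370
Ruling out attitude-control fault raises the posterior on ground-station outage — the flip side of explaining away.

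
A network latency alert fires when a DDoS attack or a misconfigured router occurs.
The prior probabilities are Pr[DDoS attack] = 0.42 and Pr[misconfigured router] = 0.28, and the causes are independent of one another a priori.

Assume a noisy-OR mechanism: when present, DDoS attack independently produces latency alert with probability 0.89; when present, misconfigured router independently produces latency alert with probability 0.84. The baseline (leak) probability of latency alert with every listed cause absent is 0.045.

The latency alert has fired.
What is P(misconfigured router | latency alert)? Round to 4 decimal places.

P(misconfigured router | latency alert) ≈ 0.4666

Under noisy-OR, P(latency alert | causes) = 1 − (1−0.045)·∏(1−qᵢ) over the active causes.
Numerator (weight on configurations with misconfigured router): 0.137585 + 0.115623 = 0.253208
The normalizing constant is 0.045·0.58·0.72 + 0.8472·0.58·0.28 + 0.89495·0.42·0.72 + 0.983192·0.42·0.28 = 0.542633
P(misconfigured router | latency alert) = 0.253208/0.542633 ≈ 0.4666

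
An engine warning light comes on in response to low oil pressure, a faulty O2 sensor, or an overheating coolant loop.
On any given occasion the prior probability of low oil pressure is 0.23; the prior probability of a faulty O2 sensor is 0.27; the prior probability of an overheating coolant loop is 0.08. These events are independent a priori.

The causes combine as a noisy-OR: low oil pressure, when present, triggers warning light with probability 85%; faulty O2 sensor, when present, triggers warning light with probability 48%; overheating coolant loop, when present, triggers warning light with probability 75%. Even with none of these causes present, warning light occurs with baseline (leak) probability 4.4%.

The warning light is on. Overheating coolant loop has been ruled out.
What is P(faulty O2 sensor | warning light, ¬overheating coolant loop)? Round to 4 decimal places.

P(faulty O2 sensor | warning light, ¬overheating coolant loop) ≈ 0.4901

Under noisy-OR, P(warning light | causes) = 1 − (1−0.044)·∏(1−qᵢ) over the active causes.
P(warning light | ¬overheating coolant loop) = 0.044·0.77·0.73 + 0.50288·0.77·0.27 + 0.8566·0.23·0.73 + 0.925432·0.23·0.27 = 0.024732 + 0.104549 + 0.143823 + 0.057469 = 0.330573
Restricting to configurations with faulty O2 sensor present: 0.104549 + 0.057469 = 0.162018.
So P(faulty O2 sensor | warning light, ¬overheating coolant loop) = 0.162018/0.330573 ≈ 0.4901.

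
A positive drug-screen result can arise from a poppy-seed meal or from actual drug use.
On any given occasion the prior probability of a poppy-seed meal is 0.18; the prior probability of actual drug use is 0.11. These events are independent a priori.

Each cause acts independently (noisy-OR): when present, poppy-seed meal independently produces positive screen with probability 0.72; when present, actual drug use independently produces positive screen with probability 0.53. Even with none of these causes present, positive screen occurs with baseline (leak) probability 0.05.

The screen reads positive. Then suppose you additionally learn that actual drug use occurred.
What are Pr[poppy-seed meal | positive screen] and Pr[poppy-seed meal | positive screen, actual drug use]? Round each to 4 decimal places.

Pr[poppy-seed meal | positive screen] ≈ 0.6096; Pr[poppy-seed meal | positive screen, actual drug use] ≈ 0.2576

Under noisy-OR, P(positive screen | causes) = 1 − (1−0.05)·∏(1−qᵢ) over the active causes.
P(positive screen) = 0.05×0.82×0.89 + 0.5535×0.82×0.11 + 0.734×0.18×0.89 + 0.87498×0.18×0.11 = 0.036490 + 0.049926 + 0.117587 + 0.017325 = 0.221328
The poppy-seed meal-present share is 0.117587 + 0.017325 = 0.134912.
So P(poppy-seed meal | positive screen) = 0.134912/0.221328 ≈ 0.6096.

Now condition on the additional information:
Sum P(positive screen|·) weighted by the priors over both values of poppy-seed meal:
  P(positive screen | actual drug use) = 0.5535*0.82 + 0.87498*0.18
        = 0.453870 + 0.157496 = 0.611366
Configurations with poppy-seed meal contribute 0.157496, so
  P(poppy-seed meal | positive screen, actual drug use) = 0.157496 / 0.611366 ≈ 0.2576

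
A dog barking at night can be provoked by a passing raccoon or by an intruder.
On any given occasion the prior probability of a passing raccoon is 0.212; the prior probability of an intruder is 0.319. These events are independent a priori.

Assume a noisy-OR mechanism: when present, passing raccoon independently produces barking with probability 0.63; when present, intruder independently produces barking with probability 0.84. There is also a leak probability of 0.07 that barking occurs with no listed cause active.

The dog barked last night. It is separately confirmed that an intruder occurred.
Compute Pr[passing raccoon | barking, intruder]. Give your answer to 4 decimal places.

Pr[passing raccoon | barking, intruder] ≈ 0.2300

Under noisy-OR, P(barking | causes) = 1 − (1−0.07)·∏(1−qᵢ) over the active causes.
Weight on passing raccoon=true, given the evidence: 0.944944×0.212 = 0.200328
The normalizing constant is 0.8512×0.788 + 0.944944×0.212 = 0.871074
P(passing raccoon | barking, intruder) = 0.200328/0.871074 ≈ 0.2300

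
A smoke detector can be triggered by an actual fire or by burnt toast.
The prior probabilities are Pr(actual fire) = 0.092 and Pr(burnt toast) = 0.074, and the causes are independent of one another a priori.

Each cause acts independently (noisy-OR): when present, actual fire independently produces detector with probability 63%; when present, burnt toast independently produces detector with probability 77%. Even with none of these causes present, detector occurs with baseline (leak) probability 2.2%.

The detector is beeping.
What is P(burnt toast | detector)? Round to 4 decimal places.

P(burnt toast | detector) ≈ 0.4446

Under noisy-OR, P(detector | causes) = 1 − (1−0.022)·∏(1−qᵢ) over the active causes.
Enumerate the 4 (actual fire, burnt toast) configurations and weight by the priors:
  P(detector) = 0.022×0.908×0.926 + 0.77506×0.908×0.074 + 0.63814×0.092×0.926 + 0.916772×0.092×0.074
        = 0.018498 + 0.052078 + 0.054364 + 0.006241 = 0.131181
The terms with burnt toast present sum to 0.058319, so
  P(burnt toast | detector) = 0.058319 / 0.131181 ≈ 0.4446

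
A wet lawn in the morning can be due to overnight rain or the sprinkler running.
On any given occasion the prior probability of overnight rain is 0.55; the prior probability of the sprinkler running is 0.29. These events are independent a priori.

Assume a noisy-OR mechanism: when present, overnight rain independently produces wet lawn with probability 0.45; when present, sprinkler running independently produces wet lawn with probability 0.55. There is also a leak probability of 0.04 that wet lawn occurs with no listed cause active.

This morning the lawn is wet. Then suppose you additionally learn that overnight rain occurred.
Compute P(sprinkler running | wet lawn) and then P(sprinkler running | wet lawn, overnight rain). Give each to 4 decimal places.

Under noisy-OR, P(wet lawn | causes) = 1 − (1−0.04)·∏(1−qᵢ) over the active causes.
Numerator (weight on configurations with sprinkler running): 0.074124 + 0.121603 = 0.195727
Normalizer over all consistent configurations: 0.04×0.45×0.71 + 0.568×0.45×0.29 + 0.472×0.55×0.71 + 0.7624×0.55×0.29 = 0.392823
P(sprinkler running | wet lawn) = 0.195727/0.392823 ≈ 0.4983

With the extra evidence:
P(wet lawn | overnight rain) = 0.472×0.71 + 0.7624×0.29 = 0.335120 + 0.221096 = 0.556216
Of this, 0.221096 comes from 0.7624×0.29 (the sprinkler running=true cases).
So P(sprinkler running | wet lawn, overnight rain) = 0.221096/0.556216 ≈ 0.3975.

P(sprinkler running | wet lawn) ≈ 0.4983; P(sprinkler running | wet lawn, overnight rain) ≈ 0.3975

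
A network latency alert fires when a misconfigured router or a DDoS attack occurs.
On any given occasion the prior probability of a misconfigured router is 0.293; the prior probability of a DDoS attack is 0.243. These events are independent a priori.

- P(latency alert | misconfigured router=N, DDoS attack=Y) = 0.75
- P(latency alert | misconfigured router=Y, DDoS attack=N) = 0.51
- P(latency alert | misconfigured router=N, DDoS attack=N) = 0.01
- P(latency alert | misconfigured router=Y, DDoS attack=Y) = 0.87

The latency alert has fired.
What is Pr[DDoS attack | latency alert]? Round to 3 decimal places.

Pr[DDoS attack | latency alert] ≈ 0.617

Enumerate the 4 (misconfigured router, DDoS attack) configurations and weight by the priors:
  P(latency alert) = 0.01·0.707·0.757 + 0.75·0.707·0.243 + 0.51·0.293·0.757 + 0.87·0.293·0.243
        = 0.005352 + 0.128851 + 0.113119 + 0.061943 = 0.309265
Configurations with DDoS attack contribute 0.190794, so
  P(DDoS attack | latency alert) = 0.190794 / 0.309265 ≈ 0.617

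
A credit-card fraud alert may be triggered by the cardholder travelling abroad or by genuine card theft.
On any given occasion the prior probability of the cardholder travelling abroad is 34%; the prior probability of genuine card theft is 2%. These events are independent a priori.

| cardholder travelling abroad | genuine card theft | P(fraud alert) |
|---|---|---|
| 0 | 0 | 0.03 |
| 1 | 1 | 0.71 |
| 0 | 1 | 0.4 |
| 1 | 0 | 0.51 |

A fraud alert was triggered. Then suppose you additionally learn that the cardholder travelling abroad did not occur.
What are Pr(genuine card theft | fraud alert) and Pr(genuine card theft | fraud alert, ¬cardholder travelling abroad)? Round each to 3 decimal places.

Pr(genuine card theft | fraud alert) ≈ 0.051; Pr(genuine card theft | fraud alert, ¬cardholder travelling abroad) ≈ 0.214

Numerator (weight on configurations with genuine card theft): 0.005280 + 0.004828 = 0.010108
The normalizing constant is 0.03×0.66×0.98 + 0.4×0.66×0.02 + 0.51×0.34×0.98 + 0.71×0.34×0.02 = 0.199444
P(genuine card theft | fraud alert) = 0.010108/0.199444 ≈ 0.051

With the extra evidence:
Sum P(fraud alert|·) weighted by the priors over both values of genuine card theft:
  P(fraud alert | ¬cardholder travelling abroad) = 0.03·0.98 + 0.4·0.02
        = 0.029400 + 0.008000 = 0.037400
The terms with genuine card theft present sum to 0.008000, so
  P(genuine card theft | fraud alert, ¬cardholder travelling abroad) = 0.008000 / 0.037400 ≈ 0.214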